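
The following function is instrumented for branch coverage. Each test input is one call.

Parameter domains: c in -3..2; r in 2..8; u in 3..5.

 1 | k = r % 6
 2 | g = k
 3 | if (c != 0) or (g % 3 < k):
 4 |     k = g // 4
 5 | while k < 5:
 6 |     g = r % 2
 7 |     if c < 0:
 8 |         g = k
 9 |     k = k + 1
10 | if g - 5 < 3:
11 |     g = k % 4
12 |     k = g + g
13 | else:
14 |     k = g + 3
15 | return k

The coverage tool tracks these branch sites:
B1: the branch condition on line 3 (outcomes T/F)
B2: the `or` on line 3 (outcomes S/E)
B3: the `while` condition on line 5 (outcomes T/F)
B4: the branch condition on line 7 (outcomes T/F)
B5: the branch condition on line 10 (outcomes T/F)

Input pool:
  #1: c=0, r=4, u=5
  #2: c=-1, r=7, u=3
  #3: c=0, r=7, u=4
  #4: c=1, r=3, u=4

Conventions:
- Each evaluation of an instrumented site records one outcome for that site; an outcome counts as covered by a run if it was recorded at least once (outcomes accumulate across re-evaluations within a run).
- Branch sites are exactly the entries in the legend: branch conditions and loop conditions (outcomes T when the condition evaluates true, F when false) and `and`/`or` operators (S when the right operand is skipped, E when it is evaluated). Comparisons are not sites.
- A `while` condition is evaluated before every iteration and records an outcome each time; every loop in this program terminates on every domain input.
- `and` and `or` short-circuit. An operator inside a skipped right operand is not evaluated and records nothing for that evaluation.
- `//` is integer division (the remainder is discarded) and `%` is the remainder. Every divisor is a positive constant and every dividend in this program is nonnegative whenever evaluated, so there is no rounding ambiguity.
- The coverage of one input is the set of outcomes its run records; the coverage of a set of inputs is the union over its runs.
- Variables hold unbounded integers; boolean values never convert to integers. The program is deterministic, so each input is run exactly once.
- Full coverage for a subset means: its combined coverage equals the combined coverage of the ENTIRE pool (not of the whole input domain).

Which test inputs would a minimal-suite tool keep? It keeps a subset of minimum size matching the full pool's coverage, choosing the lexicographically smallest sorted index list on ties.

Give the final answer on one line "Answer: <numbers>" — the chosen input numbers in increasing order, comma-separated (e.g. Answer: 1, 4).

#1 (c=0, r=4, u=5) -> B2->E, B1->T, B3->T, B4->F, B3->T, B4->F, B3->T, B4->F, B3->T, B4->F, B3->F, B5->T; covered: B1=T, B2=E, B3=T, B3=F, B4=F, B5=T
#2 (c=-1, r=7, u=3) -> B2->S, B1->T, B3->T, B4->T, B3->T, B4->T, B3->T, B4->T, B3->T, B4->T, B3->T, B4->T, B3->F, B5->T; covered: B1=T, B2=S, B3=T, B3=F, B4=T, B5=T
#3 (c=0, r=7, u=4) -> B2->E, B1->F, B3->T, B4->F, B3->T, B4->F, B3->T, B4->F, B3->T, B4->F, B3->F, B5->T; covered: B1=F, B2=E, B3=T, B3=F, B4=F, B5=T
#4 (c=1, r=3, u=4) -> B2->S, B1->T, B3->T, B4->F, B3->T, B4->F, B3->T, B4->F, B3->T, B4->F, B3->T, B4->F, B3->F, B5->T; covered: B1=T, B2=S, B3=T, B3=F, B4=F, B5=T
the full pool covers 9 outcomes: B1=T, B1=F, B2=S, B2=E, B3=T, B3=F, B4=T, B4=F, B5=T
no size-1 subset reaches all 9 outcomes (best union: 6/9)
size 2: inputs {2, 3} cover all 9 outcomes, and no lexicographically smaller subset of this size does

Answer: 2, 3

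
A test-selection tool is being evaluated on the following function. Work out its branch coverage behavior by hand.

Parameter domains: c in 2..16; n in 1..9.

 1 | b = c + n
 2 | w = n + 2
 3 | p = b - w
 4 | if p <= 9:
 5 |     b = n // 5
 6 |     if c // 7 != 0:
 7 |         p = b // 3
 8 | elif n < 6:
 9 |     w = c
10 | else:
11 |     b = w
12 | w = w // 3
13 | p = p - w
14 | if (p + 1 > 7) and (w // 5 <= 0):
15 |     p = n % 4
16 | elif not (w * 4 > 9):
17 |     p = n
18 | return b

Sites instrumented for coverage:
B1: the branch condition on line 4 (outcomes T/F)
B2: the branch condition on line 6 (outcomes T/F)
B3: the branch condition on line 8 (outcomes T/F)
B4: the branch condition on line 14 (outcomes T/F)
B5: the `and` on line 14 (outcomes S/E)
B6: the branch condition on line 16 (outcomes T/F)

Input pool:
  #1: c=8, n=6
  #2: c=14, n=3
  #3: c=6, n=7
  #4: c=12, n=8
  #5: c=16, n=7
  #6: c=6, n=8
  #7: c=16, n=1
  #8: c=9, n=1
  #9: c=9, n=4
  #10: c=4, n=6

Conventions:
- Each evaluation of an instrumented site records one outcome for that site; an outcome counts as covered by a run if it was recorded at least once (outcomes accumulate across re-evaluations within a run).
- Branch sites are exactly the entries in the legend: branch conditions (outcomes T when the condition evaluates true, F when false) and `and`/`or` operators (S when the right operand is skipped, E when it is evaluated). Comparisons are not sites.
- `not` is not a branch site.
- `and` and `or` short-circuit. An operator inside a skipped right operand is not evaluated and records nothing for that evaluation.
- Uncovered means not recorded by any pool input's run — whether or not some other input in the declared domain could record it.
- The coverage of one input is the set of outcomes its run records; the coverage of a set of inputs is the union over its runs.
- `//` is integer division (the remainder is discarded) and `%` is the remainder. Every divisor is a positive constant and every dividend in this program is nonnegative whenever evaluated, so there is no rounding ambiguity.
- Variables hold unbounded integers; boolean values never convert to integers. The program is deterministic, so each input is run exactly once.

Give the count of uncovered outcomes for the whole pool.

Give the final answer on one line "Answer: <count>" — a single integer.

input #1 (c=8, n=6): events B1->T, B2->T, B5->S, B4->F, B6->T; covers B1=T, B2=T, B4=F, B5=S, B6=T
input #2 (c=14, n=3): events B1->F, B3->T, B5->E, B4->T; covers B1=F, B3=T, B4=T, B5=E
input #3 (c=6, n=7): events B1->T, B2->F, B5->S, B4->F, B6->F; covers B1=T, B2=F, B4=F, B5=S, B6=F
input #4 (c=12, n=8): events B1->F, B3->F, B5->E, B4->T; covers B1=F, B3=F, B4=T, B5=E
input #5 (c=16, n=7): events B1->F, B3->F, B5->E, B4->T; covers B1=F, B3=F, B4=T, B5=E
input #6 (c=6, n=8): events B1->T, B2->F, B5->S, B4->F, B6->F; covers B1=T, B2=F, B4=F, B5=S, B6=F
input #7 (c=16, n=1): events B1->F, B3->T, B5->E, B4->F, B6->F; covers B1=F, B3=T, B4=F, B5=E, B6=F
input #8 (c=9, n=1): events B1->T, B2->T, B5->S, B4->F, B6->T; covers B1=T, B2=T, B4=F, B5=S, B6=T
input #9 (c=9, n=4): events B1->T, B2->T, B5->S, B4->F, B6->T; covers B1=T, B2=T, B4=F, B5=S, B6=T
input #10 (c=4, n=6): events B1->T, B2->F, B5->S, B4->F, B6->T; covers B1=T, B2=F, B4=F, B5=S, B6=T
union over the pool: B1=T, B1=F, B2=T, B2=F, B3=T, B3=F, B4=T, B4=F, B5=S, B5=E, B6=T, B6=F
uncovered (0 of 12): none

Answer: 0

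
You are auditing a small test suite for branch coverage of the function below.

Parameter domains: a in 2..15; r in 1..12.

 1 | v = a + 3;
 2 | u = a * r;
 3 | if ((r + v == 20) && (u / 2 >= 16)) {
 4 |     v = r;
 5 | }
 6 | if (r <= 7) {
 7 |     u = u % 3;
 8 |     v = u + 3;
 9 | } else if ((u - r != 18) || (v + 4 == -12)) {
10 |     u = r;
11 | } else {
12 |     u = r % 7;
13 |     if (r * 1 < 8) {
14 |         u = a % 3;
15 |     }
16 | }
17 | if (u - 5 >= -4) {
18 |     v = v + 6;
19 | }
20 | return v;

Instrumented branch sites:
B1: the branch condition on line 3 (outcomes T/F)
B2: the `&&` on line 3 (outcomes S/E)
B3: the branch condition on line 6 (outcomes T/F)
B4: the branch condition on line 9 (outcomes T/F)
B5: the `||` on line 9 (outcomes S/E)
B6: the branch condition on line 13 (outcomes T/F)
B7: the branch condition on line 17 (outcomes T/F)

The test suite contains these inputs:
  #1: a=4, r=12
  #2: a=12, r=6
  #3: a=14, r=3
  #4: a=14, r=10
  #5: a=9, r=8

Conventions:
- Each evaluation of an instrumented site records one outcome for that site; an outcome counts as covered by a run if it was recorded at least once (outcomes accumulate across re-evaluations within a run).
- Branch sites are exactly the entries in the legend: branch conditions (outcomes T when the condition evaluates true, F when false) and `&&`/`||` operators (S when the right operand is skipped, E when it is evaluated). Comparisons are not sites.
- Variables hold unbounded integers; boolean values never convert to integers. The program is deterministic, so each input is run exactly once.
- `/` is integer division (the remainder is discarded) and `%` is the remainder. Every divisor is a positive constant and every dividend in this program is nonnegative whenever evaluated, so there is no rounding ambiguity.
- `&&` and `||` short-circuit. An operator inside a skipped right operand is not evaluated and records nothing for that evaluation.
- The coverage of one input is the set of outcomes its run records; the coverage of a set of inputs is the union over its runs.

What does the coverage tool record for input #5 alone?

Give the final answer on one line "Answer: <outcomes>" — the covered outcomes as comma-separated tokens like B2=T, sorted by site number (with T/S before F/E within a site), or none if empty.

Simulating input #5 (a=9, r=8) step by step:
  B2->E, B1->T, B3->F, B5->S, B4->T, B7->T
deduplicating events, the covered set is: B1=T, B2=E, B3=F, B4=T, B5=S, B7=T

Answer: B1=T, B2=E, B3=F, B4=T, B5=S, B7=T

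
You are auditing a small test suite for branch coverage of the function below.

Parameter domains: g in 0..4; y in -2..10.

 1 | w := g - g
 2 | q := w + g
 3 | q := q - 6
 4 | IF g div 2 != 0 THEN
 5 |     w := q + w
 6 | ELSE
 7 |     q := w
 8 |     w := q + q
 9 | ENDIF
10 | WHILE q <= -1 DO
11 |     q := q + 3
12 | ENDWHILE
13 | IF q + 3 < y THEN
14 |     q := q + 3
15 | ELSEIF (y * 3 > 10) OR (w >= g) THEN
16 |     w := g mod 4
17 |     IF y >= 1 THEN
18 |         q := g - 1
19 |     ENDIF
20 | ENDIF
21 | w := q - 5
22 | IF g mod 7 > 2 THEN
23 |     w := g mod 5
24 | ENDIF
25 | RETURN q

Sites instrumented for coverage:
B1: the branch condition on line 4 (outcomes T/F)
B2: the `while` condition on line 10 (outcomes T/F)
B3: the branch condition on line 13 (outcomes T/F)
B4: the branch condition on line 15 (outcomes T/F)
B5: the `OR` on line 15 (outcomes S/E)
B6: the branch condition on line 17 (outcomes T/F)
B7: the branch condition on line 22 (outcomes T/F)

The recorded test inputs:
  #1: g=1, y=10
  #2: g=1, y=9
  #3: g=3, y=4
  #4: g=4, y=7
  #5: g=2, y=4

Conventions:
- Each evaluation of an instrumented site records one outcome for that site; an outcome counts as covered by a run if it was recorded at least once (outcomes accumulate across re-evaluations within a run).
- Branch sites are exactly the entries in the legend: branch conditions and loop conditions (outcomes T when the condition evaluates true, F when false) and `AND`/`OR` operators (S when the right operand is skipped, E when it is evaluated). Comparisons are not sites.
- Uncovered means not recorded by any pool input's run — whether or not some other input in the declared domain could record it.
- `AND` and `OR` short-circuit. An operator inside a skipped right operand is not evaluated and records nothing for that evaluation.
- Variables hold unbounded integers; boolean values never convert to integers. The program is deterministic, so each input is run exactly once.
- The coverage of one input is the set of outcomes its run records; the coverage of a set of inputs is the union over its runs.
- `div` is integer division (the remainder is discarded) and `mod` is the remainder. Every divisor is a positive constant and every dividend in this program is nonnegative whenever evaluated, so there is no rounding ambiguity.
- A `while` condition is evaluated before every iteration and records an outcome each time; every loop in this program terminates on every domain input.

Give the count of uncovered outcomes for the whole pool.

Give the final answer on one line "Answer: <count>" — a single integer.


input #1, g=1, y=10: events B1->F, B2->F, B3->T, B7->F; outcomes B1=F, B2=F, B3=T, B7=F
input #2, g=1, y=9: events B1->F, B2->F, B3->T, B7->F; outcomes B1=F, B2=F, B3=T, B7=F
input #3, g=3, y=4: events B1->T, B2->T, B2->F, B3->T, B7->T; outcomes B1=T, B2=T, B2=F, B3=T, B7=T
input #4, g=4, y=7: events B1->T, B2->T, B2->F, B3->T, B7->T; outcomes B1=T, B2=T, B2=F, B3=T, B7=T
input #5, g=2, y=4: events B1->T, B2->T, B2->T, B2->F, B3->F, B5->S, B4->T, B6->T, B7->F; outcomes B1=T, B2=T, B2=F, B3=F, B4=T, B5=S, B6=T, B7=F
union over the pool: B1=T, B1=F, B2=T, B2=F, B3=T, B3=F, B4=T, B5=S, B6=T, B7=T, B7=F
uncovered (3 of 14): B4=F, B5=E, B6=F
Answer: 3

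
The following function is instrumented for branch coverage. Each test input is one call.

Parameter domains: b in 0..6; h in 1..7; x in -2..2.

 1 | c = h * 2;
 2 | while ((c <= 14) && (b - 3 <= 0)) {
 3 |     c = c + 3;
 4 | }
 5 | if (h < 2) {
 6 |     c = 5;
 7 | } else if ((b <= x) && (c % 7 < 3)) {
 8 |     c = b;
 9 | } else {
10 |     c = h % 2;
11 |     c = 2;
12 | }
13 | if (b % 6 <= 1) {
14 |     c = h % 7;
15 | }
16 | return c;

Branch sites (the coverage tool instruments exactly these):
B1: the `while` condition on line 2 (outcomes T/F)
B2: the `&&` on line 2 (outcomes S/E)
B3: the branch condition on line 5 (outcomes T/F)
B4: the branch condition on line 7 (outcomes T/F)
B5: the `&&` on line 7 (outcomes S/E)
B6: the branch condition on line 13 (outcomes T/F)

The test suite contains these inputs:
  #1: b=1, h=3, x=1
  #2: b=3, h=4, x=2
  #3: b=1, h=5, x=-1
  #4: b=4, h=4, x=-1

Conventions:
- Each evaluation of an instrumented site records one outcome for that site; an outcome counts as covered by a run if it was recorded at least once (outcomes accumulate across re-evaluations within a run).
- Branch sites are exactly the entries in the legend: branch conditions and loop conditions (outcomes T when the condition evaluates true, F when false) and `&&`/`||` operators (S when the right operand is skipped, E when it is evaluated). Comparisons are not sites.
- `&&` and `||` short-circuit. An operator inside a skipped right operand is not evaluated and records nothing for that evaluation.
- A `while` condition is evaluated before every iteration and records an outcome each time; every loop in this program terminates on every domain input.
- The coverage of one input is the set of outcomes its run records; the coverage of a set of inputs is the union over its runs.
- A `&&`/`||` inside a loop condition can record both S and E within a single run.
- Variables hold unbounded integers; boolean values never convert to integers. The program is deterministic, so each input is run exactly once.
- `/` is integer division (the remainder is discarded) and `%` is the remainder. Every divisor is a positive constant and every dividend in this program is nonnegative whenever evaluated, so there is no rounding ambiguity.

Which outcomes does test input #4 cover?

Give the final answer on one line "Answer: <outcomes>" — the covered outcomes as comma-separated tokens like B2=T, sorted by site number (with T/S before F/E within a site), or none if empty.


Event log for input #4 (b=4, h=4, x=-1):
  B2->E, B1->F, B3->F, B5->S, B4->F, B6->F
as a set, this run covers: B1=F, B2=E, B3=F, B4=F, B5=S, B6=F
Answer: B1=F, B2=E, B3=F, B4=F, B5=S, B6=F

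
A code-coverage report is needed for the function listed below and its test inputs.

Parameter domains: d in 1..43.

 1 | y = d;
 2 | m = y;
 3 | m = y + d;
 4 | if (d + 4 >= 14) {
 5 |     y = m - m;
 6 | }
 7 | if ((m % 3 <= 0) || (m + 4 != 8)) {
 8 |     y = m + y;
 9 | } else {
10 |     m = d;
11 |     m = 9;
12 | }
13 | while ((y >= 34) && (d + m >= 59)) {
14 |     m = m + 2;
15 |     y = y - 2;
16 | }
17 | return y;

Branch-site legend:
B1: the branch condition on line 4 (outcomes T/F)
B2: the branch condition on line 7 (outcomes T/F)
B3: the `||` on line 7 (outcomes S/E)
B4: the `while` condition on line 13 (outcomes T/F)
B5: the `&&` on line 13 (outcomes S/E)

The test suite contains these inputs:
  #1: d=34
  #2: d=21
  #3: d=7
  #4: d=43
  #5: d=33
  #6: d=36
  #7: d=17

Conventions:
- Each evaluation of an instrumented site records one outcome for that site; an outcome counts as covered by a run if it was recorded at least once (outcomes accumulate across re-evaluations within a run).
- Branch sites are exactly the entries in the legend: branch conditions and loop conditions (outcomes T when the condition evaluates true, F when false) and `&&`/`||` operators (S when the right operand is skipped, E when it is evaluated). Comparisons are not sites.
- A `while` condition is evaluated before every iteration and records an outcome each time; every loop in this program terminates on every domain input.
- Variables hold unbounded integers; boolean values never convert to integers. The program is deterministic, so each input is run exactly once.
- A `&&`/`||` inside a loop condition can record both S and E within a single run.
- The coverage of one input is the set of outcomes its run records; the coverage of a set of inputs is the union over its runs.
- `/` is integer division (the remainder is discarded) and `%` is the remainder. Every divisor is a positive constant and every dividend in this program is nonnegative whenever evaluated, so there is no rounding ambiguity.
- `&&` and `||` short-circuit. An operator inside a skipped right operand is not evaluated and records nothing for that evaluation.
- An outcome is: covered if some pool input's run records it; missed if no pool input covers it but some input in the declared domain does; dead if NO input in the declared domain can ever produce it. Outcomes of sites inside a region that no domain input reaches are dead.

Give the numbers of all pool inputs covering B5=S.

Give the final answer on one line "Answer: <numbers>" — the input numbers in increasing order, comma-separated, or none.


input #1 (d=34): produces B5=S
input #2 (d=21): produces B5=S
input #3 (d=7): produces B5=S
input #4 (d=43): produces B5=S
input #5 (d=33): produces B5=S
input #6 (d=36): produces B5=S
input #7 (d=17): does not produce B5=S
Answer: 1, 2, 3, 4, 5, 6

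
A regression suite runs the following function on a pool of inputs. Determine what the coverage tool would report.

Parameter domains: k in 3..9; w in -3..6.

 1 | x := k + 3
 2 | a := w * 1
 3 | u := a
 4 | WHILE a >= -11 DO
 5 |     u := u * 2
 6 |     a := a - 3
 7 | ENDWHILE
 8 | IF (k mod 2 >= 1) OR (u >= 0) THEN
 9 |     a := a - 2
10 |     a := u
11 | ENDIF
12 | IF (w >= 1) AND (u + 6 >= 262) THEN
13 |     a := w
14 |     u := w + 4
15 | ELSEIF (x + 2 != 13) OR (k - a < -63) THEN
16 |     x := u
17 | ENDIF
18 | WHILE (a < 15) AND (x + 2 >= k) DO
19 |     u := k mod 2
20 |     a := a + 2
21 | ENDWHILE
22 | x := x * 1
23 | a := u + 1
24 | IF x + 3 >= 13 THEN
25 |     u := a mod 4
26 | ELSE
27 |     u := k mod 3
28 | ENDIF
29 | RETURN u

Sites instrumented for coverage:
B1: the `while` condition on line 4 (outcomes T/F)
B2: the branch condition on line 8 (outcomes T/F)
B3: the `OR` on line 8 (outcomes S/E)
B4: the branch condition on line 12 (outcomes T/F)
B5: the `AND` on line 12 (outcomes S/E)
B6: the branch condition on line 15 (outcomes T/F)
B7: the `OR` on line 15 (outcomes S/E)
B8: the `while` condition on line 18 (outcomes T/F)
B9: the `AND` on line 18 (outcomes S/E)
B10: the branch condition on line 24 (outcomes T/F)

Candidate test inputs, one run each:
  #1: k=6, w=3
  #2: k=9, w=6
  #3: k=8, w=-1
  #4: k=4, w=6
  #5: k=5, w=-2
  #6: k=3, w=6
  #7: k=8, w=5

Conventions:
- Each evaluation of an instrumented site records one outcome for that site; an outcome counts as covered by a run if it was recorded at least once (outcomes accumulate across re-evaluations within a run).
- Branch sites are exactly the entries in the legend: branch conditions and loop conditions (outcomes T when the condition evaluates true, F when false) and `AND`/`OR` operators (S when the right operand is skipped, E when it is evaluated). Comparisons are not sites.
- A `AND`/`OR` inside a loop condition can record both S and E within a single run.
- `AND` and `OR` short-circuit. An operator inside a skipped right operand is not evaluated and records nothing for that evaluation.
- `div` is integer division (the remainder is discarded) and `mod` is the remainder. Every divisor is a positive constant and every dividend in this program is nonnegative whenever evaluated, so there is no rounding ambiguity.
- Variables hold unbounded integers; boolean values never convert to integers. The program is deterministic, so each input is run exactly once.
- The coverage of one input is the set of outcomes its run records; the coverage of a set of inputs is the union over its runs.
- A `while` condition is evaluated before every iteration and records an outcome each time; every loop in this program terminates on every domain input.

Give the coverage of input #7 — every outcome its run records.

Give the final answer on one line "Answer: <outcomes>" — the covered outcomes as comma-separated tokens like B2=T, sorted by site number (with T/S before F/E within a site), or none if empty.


Running input #7 (k=8, w=5), event by event:
  B1->T, B1->T, B1->T, B1->T, B1->T, B1->T, B1->F, B3->E, B2->T, B5->E
  B4->T, B9->E, B8->T, B9->E, B8->T, B9->E, B8->T, B9->E, B8->T, B9->E
  B8->T, B9->S, B8->F, B10->T
as a set, this run covers: B1=T, B1=F, B2=T, B3=E, B4=T, B5=E, B8=T, B8=F, B9=S, B9=E, B10=T
Answer: B1=T, B1=F, B2=T, B3=E, B4=T, B5=E, B8=T, B8=F, B9=S, B9=E, B10=T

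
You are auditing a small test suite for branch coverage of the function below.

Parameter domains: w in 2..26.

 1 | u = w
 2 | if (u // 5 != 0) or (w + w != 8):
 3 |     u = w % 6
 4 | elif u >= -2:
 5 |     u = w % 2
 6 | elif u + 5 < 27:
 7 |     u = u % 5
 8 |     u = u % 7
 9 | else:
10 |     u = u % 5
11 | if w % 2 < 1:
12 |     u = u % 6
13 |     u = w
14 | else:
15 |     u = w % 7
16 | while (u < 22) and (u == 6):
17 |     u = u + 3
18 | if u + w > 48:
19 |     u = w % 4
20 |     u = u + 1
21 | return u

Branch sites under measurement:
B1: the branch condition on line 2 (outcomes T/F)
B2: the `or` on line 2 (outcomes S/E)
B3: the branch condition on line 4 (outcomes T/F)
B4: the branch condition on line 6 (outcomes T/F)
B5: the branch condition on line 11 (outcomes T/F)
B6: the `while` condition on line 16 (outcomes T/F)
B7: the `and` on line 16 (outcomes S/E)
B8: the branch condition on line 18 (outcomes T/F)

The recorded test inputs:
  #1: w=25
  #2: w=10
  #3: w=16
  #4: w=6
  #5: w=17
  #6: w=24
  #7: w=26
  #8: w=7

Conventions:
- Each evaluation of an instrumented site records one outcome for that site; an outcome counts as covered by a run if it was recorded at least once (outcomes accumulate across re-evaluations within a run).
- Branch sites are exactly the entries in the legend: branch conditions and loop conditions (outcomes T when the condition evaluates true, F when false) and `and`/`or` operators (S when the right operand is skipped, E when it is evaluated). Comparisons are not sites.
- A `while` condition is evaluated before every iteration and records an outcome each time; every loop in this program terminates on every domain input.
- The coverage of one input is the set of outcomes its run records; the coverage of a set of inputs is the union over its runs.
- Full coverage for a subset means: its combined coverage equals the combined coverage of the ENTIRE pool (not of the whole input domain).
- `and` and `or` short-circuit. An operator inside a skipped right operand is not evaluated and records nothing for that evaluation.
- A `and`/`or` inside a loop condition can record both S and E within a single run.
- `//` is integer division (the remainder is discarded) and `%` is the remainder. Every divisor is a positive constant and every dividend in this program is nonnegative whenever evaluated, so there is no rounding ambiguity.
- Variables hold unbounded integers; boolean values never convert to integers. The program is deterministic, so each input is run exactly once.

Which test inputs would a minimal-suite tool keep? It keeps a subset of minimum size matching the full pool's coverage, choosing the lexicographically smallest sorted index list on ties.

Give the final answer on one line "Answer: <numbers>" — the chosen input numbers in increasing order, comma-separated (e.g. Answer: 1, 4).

input #1 (w=25): events B2->S, B1->T, B5->F, B7->E, B6->F, B8->F; covers B1=T, B2=S, B5=F, B6=F, B7=E, B8=F
input #2 (w=10): events B2->S, B1->T, B5->T, B7->E, B6->F, B8->F; covers B1=T, B2=S, B5=T, B6=F, B7=E, B8=F
input #3 (w=16): events B2->S, B1->T, B5->T, B7->E, B6->F, B8->F; covers B1=T, B2=S, B5=T, B6=F, B7=E, B8=F
input #4 (w=6): events B2->S, B1->T, B5->T, B7->E, B6->T, B7->E, B6->F, B8->F; covers B1=T, B2=S, B5=T, B6=T, B6=F, B7=E, B8=F
input #5 (w=17): events B2->S, B1->T, B5->F, B7->E, B6->F, B8->F; covers B1=T, B2=S, B5=F, B6=F, B7=E, B8=F
input #6 (w=24): events B2->S, B1->T, B5->T, B7->S, B6->F, B8->F; covers B1=T, B2=S, B5=T, B6=F, B7=S, B8=F
input #7 (w=26): events B2->S, B1->T, B5->T, B7->S, B6->F, B8->T; covers B1=T, B2=S, B5=T, B6=F, B7=S, B8=T
input #8 (w=7): events B2->S, B1->T, B5->F, B7->E, B6->F, B8->F; covers B1=T, B2=S, B5=F, B6=F, B7=E, B8=F
pool-wide coverage (10 outcomes): B1=T, B2=S, B5=T, B5=F, B6=T, B6=F, B7=S, B7=E, B8=T, B8=F
every size-1 subset falls short of the 10 outcomes (best: 7/10)
every size-2 subset falls short of the 10 outcomes (best: 9/10)
at size 3, {1, 4, 7} reaches all 10 outcomes; every lexicographically earlier size-3 subset fails

Answer: 1, 4, 7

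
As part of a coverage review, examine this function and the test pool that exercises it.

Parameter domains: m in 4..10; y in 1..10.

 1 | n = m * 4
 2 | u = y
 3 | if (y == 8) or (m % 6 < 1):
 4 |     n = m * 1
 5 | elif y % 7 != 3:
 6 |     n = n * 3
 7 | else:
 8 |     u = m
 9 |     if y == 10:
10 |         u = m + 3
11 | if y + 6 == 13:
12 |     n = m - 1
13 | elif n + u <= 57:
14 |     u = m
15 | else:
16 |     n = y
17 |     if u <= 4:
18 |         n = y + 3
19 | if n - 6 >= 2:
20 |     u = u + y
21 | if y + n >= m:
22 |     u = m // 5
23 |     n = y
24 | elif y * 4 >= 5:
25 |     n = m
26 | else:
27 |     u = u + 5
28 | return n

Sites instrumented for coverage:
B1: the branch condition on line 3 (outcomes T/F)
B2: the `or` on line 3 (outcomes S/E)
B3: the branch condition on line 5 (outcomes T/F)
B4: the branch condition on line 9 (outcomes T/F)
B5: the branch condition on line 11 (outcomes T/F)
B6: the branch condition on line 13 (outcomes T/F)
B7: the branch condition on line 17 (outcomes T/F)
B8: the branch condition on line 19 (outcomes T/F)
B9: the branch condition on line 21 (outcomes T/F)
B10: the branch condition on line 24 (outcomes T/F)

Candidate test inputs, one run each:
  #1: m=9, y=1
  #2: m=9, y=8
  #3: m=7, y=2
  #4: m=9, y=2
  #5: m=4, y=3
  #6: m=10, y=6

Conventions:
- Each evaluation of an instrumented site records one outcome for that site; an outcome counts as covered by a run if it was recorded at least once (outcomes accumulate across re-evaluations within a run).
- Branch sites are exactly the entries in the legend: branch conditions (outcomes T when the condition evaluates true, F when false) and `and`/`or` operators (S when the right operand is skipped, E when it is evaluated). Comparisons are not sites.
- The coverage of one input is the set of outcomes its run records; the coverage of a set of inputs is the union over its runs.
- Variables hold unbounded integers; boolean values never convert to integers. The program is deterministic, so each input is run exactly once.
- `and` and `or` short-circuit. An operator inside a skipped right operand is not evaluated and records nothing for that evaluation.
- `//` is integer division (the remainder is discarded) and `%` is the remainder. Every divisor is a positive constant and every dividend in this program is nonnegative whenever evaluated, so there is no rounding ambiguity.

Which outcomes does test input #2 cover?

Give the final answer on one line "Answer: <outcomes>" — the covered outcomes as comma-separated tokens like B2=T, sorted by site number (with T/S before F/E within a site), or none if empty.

Running input #2 (m=9, y=8), event by event:
  B2->S, B1->T, B5->F, B6->T, B8->T, B9->T
as a set, this run covers: B1=T, B2=S, B5=F, B6=T, B8=T, B9=T

Answer: B1=T, B2=S, B5=F, B6=T, B8=T, B9=T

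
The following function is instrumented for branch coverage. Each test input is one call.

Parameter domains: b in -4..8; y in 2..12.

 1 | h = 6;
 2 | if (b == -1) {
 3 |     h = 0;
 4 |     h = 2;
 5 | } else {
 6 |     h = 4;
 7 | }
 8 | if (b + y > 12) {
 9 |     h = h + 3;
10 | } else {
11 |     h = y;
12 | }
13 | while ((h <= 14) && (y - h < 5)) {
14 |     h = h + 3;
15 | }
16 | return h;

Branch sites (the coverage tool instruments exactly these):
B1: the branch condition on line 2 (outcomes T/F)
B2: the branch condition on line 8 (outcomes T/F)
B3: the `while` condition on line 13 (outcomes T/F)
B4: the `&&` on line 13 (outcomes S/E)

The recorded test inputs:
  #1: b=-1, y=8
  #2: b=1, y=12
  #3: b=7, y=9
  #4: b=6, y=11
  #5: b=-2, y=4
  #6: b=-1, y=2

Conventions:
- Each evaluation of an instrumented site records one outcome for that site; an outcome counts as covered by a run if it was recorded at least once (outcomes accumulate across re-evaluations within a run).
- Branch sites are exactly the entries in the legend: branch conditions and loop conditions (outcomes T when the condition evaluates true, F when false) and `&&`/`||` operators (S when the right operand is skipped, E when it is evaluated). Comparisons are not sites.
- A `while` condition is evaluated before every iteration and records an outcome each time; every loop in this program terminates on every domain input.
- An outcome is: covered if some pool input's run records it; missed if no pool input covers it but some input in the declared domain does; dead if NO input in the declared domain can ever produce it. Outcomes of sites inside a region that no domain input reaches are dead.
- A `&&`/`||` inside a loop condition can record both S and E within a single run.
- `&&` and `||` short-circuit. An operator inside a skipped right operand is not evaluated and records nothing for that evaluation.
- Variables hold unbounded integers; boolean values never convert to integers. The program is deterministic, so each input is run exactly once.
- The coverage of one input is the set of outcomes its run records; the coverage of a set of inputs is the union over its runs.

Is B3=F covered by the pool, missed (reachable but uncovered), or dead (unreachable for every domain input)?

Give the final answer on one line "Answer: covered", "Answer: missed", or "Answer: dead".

B3=F is recorded by pool input(s) 1, 2, 3, 4, 5, 6 -> covered

Answer: covered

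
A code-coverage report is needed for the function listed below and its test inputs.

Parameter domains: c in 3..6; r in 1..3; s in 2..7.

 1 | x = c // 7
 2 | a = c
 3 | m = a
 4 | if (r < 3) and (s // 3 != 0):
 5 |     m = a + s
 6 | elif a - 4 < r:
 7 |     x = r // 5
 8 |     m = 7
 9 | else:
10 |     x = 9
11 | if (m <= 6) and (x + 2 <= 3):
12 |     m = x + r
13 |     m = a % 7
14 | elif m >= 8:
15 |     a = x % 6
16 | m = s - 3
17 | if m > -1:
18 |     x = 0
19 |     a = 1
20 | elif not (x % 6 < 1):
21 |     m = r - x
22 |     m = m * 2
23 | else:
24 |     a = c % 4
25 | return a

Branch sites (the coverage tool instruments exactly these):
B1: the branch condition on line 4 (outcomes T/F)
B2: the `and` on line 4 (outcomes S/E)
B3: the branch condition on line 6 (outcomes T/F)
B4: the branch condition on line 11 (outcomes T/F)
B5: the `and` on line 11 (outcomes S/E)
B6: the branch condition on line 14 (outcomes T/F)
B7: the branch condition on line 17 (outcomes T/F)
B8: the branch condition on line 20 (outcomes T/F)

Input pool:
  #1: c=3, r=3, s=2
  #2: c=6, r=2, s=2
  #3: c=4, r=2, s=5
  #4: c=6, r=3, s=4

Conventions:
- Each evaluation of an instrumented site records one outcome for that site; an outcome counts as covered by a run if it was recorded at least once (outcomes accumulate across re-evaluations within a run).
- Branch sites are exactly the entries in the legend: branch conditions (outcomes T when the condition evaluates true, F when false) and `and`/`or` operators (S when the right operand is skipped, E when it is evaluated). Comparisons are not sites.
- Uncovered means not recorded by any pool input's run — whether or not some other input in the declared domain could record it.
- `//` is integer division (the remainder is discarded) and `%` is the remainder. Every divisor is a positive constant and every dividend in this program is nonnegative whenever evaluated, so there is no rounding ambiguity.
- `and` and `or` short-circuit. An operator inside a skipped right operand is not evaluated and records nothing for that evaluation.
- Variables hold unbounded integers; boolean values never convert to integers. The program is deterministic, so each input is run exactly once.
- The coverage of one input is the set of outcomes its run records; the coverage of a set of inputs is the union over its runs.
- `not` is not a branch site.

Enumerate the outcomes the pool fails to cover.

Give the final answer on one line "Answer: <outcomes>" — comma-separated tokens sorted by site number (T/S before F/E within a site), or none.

#1 (c=3, r=3, s=2) -> B2->S, B1->F, B3->T, B5->S, B4->F, B6->F, B7->F, B8->F; covered: B1=F, B2=S, B3=T, B4=F, B5=S, B6=F, B7=F, B8=F
#2 (c=6, r=2, s=2) -> B2->E, B1->F, B3->F, B5->E, B4->F, B6->F, B7->F, B8->T; covered: B1=F, B2=E, B3=F, B4=F, B5=E, B6=F, B7=F, B8=T
#3 (c=4, r=2, s=5) -> B2->E, B1->T, B5->S, B4->F, B6->T, B7->T; covered: B1=T, B2=E, B4=F, B5=S, B6=T, B7=T
#4 (c=6, r=3, s=4) -> B2->S, B1->F, B3->T, B5->S, B4->F, B6->F, B7->T; covered: B1=F, B2=S, B3=T, B4=F, B5=S, B6=F, B7=T
union over the pool: B1=T, B1=F, B2=S, B2=E, B3=T, B3=F, B4=F, B5=S, B5=E, B6=T, B6=F, B7=T, B7=F, B8=T, B8=F
uncovered (1 of 16): B4=T

Answer: B4=T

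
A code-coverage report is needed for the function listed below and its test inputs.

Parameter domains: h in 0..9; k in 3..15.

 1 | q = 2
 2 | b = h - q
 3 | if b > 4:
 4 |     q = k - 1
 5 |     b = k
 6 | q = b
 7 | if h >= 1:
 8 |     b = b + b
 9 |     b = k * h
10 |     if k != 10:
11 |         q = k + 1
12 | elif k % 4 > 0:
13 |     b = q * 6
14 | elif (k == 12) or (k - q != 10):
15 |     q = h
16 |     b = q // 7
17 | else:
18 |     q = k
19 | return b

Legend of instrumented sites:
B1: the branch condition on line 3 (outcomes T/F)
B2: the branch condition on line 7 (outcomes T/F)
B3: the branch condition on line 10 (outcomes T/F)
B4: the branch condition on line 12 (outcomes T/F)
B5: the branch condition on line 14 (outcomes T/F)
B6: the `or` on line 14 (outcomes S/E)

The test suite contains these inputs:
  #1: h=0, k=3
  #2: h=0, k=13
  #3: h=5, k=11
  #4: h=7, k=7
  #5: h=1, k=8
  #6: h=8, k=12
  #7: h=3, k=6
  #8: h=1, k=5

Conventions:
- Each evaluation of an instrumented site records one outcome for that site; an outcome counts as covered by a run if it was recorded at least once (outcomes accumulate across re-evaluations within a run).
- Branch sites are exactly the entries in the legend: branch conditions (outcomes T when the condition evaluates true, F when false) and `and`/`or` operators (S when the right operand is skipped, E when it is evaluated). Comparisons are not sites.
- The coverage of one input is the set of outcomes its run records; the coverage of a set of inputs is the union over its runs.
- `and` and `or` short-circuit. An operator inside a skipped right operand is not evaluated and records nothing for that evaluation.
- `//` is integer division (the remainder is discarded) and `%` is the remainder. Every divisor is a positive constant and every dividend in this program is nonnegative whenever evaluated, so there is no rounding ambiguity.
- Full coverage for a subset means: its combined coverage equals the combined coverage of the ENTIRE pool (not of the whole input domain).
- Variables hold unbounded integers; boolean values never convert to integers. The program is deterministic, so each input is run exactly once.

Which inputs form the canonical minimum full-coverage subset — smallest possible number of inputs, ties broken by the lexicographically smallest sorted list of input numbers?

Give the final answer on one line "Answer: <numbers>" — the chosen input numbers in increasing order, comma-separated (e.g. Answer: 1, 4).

#1 (h=0, k=3) -> covered: B1=F, B2=F, B4=T
#2 (h=0, k=13) -> covered: B1=F, B2=F, B4=T
#3 (h=5, k=11) -> covered: B1=F, B2=T, B3=T
#4 (h=7, k=7) -> covered: B1=T, B2=T, B3=T
#5 (h=1, k=8) -> covered: B1=F, B2=T, B3=T
#6 (h=8, k=12) -> covered: B1=T, B2=T, B3=T
#7 (h=3, k=6) -> covered: B1=F, B2=T, B3=T
#8 (h=1, k=5) -> covered: B1=F, B2=T, B3=T
union over all inputs: B1=T, B1=F, B2=T, B2=F, B3=T, B4=T (6 outcomes)
every size-1 subset falls short of the 6 outcomes (best: 3/6)
the canonical winner is {1, 4}: size 2, full 6-outcome coverage, earliest index list among size-2 covers

Answer: 1, 4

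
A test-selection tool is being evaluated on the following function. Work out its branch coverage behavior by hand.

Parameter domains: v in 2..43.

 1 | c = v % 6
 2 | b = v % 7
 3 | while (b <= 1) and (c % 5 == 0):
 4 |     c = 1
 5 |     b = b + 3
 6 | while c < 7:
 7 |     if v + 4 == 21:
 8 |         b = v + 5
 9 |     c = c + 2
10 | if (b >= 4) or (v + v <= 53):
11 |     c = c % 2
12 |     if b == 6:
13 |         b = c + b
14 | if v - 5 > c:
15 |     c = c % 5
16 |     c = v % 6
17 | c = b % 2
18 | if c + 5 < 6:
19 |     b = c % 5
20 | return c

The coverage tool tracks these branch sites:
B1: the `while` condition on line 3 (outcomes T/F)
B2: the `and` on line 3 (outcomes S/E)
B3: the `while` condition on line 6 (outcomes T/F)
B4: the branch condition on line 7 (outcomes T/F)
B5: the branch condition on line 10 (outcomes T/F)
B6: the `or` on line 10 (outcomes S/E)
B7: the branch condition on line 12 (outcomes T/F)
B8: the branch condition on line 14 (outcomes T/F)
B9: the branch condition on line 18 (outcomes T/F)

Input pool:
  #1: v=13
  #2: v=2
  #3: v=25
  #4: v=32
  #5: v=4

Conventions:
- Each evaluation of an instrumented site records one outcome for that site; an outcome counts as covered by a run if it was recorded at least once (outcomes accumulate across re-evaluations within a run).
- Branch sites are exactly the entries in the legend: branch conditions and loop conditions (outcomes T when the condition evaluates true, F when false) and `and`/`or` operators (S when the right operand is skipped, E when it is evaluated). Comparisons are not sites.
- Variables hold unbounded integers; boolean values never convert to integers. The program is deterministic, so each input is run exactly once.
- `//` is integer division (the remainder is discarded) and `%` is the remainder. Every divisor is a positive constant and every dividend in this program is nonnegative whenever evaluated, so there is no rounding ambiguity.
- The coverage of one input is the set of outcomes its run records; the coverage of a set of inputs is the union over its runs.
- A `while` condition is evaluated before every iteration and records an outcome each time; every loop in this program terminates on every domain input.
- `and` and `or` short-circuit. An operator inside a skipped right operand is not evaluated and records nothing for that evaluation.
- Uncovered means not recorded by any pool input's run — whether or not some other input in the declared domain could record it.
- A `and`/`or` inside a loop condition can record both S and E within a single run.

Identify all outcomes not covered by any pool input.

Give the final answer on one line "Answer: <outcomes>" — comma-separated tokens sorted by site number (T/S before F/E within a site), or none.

#1 (v=13) -> covered: B1=F, B2=S, B3=T, B3=F, B4=F, B5=T, B6=S, B7=T, B8=T, B9=F
#2 (v=2) -> covered: B1=F, B2=S, B3=T, B3=F, B4=F, B5=T, B6=E, B7=F, B8=F, B9=T
#3 (v=25) -> covered: B1=F, B2=S, B3=T, B3=F, B4=F, B5=T, B6=S, B7=F, B8=T, B9=T
#4 (v=32) -> covered: B1=F, B2=S, B3=T, B3=F, B4=F, B5=T, B6=S, B7=F, B8=T, B9=T
#5 (v=4) -> covered: B1=F, B2=S, B3=T, B3=F, B4=F, B5=T, B6=S, B7=F, B8=F, B9=T
union over the pool: B1=F, B2=S, B3=T, B3=F, B4=F, B5=T, B6=S, B6=E, B7=T, B7=F, B8=T, B8=F, B9=T, B9=F
uncovered (4 of 18): B1=T, B2=E, B4=T, B5=F

Answer: B1=T, B2=E, B4=T, B5=F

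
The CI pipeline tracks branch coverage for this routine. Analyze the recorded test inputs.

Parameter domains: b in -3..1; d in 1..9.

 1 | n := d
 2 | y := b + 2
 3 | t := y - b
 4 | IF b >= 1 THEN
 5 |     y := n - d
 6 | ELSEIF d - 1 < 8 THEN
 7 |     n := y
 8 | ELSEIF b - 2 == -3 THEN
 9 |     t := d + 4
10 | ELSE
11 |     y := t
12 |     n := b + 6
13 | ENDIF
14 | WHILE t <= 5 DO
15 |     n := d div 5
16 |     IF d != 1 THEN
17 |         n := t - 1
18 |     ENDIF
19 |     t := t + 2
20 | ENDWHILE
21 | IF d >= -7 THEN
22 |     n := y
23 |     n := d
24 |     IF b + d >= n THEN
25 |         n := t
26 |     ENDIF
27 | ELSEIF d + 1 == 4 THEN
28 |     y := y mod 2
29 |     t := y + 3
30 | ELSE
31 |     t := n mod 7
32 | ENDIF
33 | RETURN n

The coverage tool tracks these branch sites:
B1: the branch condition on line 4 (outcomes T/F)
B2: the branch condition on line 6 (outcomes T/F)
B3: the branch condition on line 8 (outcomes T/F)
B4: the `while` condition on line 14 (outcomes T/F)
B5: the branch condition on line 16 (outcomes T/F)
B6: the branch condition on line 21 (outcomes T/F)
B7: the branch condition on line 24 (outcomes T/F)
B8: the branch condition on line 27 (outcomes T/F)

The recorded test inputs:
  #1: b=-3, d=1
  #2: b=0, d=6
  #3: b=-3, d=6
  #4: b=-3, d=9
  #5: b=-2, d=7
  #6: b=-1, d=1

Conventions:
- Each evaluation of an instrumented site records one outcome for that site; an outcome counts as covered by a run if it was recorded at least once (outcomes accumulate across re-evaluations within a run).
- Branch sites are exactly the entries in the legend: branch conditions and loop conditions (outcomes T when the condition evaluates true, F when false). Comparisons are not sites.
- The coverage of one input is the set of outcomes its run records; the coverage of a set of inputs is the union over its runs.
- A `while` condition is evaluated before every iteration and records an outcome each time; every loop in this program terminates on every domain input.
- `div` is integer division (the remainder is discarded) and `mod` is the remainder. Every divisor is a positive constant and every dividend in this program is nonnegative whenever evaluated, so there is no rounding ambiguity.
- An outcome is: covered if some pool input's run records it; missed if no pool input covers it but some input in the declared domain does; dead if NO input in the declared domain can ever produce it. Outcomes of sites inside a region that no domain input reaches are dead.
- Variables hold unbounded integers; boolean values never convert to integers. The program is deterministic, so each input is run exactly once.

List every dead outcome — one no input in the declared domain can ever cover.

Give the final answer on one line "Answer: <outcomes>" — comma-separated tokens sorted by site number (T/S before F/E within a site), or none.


sweeping the full domain (45 inputs) for each outcome:
  B6=F: unreachable across the whole domain -> dead
  B8=T: unreachable across the whole domain -> dead
  B8=F: unreachable across the whole domain -> dead
  reachable outcomes have witnesses, e.g. B1=T (e.g. b=1, d=1), B1=F (e.g. b=-3, d=1), B2=T (e.g. b=-3, d=1), B2=F (e.g. b=-3, d=9)
Answer: B6=F, B8=T, B8=F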